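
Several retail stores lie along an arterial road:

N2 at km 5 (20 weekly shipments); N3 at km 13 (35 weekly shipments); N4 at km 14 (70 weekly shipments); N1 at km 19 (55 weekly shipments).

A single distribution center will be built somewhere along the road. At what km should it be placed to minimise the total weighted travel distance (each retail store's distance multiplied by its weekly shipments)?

For a sum of weighted absolute distances on a line, the optimum is the weighted median (not the mean). Total weight W = 180; half-weight = 90.
Sort by position and accumulate weight:
  km 5 (N2, w=20) → cum 20
  km 13 (N3, w=35) → cum 55
  km 14 (N4, w=70) → cum 125  ≥ 90 → median here
  km 19 (N1, w=55) → cum 180
Optimal location: km 14.

x = 14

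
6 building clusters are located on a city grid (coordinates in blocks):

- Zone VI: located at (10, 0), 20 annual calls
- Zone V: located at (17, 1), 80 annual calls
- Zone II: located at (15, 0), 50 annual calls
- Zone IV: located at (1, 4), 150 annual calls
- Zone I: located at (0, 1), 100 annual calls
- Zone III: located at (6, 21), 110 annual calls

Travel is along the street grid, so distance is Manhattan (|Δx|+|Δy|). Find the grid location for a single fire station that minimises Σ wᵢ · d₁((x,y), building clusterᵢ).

Manhattan distance separates: Σwᵢ(|x−xᵢ|+|y−yᵢ|) = Σwᵢ|x−xᵢ| + Σwᵢ|y−yᵢ|, so x and y are optimised independently as 1-D weighted medians.
Total weight W = 510; half = 255.
x-coordinate, sorted with cumulative weight:
  x=0 (Zone I, w=100) cum 100
  x=1 (Zone IV, w=150) cum 250
  x=6 (Zone III, w=110) cum 360  ← median
  x=10 (Zone VI, w=20) cum 380
  x=15 (Zone II, w=50) cum 430
  x=17 (Zone V, w=80) cum 510
⇒ x* = 6
y-coordinate, sorted with cumulative weight:
  y=0 (Zone VI, w=20) cum 20
  y=0 (Zone II, w=50) cum 70
  y=1 (Zone V, w=80) cum 150
  y=1 (Zone I, w=100) cum 250
  y=4 (Zone IV, w=150) cum 400  ← median
  y=21 (Zone III, w=110) cum 510
⇒ y* = 4

(6, 4)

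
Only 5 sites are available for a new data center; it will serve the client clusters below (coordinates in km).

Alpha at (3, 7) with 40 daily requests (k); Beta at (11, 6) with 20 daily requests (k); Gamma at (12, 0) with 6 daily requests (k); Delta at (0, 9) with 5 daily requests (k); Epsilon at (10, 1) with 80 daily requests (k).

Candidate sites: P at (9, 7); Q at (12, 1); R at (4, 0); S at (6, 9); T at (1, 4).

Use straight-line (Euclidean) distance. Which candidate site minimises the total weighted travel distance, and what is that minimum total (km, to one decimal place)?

Q, total 772.8 km

Total weighted distance at each candidate:
  P (9, 7): total = 863.1
  Q (12, 1): total = 772.8
  R (4, 0): total = 1051.1
  S (6, 9): total = 1071.3
  T (1, 4): total = 1202.9
Minimum is at Q with total 772.8 km.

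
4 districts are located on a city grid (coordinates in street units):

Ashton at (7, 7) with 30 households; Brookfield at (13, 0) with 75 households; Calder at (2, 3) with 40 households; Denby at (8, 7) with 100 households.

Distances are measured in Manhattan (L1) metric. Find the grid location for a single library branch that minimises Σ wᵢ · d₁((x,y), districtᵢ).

Manhattan distance separates: Σwᵢ(|x−xᵢ|+|y−yᵢ|) = Σwᵢ|x−xᵢ| + Σwᵢ|y−yᵢ|, so x and y are optimised independently as 1-D weighted medians.
Total weight W = 245; half = 122.5.
x-coordinate, sorted with cumulative weight:
  x=2 (Calder, w=40) cum 40
  x=7 (Ashton, w=30) cum 70
  x=8 (Denby, w=100) cum 170  ← median
  x=13 (Brookfield, w=75) cum 245
⇒ x* = 8
y-coordinate, sorted with cumulative weight:
  y=0 (Brookfield, w=75) cum 75
  y=3 (Calder, w=40) cum 115
  y=7 (Ashton, w=30) cum 145  ← median
  y=7 (Denby, w=100) cum 245
⇒ y* = 7

(8, 7)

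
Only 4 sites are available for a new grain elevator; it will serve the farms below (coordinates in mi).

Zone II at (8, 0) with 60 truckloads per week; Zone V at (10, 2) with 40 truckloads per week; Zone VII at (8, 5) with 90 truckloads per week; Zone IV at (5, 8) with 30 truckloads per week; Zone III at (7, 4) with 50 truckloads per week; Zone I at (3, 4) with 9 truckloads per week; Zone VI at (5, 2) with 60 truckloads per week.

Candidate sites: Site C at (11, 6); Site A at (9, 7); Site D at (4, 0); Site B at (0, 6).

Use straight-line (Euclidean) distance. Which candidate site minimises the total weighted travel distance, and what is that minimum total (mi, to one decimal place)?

Site A, total 1578.0 mi

Total weighted distance at each candidate:
  Site C (11, 6): total = 1772.2
  Site A (9, 7): total = 1578.0
  Site D (4, 0): total = 1732.4
  Site B (0, 6): total = 2698.6
Minimum is at Site A with total 1578.0 mi.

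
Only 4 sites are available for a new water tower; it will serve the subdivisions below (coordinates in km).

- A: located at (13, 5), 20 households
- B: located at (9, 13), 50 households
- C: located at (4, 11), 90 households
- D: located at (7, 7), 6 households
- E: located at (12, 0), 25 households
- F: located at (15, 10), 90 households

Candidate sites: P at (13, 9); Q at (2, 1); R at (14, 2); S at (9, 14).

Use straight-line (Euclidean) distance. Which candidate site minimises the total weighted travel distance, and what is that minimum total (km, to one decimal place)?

P, total 1658.2 km

Total weighted distance at each candidate:
  P (13, 9): total = 1658.2
  Q (2, 1): total = 3567.7
  R (14, 2): total = 2726.2
  S (9, 14): total = 1822.4
Minimum is at P with total 1658.2 km.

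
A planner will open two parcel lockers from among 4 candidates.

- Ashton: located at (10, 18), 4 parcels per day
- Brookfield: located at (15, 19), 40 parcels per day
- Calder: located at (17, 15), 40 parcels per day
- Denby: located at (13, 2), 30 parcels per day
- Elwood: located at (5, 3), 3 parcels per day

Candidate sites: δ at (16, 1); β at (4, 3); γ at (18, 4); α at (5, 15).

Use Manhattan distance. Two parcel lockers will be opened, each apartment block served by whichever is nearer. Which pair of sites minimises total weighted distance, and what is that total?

Evaluate every pair (each demand assigned to the nearer of the two):
  {δ, α}: total = 1228
  {γ, α}: total = 1318
  {β, α}: total = 1375
  {δ, γ}: total = 1447
  {β, γ}: total = 1497
  {δ, β}: total = 1567
Best pair: {δ, α} with total 1228.

{δ, α}, total 1228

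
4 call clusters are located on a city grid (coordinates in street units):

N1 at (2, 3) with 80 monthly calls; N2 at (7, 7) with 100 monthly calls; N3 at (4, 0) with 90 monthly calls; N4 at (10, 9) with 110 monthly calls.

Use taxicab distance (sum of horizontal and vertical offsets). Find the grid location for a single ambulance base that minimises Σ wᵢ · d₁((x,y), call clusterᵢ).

Manhattan distance separates: Σwᵢ(|x−xᵢ|+|y−yᵢ|) = Σwᵢ|x−xᵢ| + Σwᵢ|y−yᵢ|, so x and y are optimised independently as 1-D weighted medians.
Total weight W = 380; half = 190.
x-coordinate, sorted with cumulative weight:
  x=2 (N1, w=80) cum 80
  x=4 (N3, w=90) cum 170
  x=7 (N2, w=100) cum 270  ← median
  x=10 (N4, w=110) cum 380
⇒ x* = 7
y-coordinate, sorted with cumulative weight:
  y=0 (N3, w=90) cum 90
  y=3 (N1, w=80) cum 170
  y=7 (N2, w=100) cum 270  ← median
  y=9 (N4, w=110) cum 380
⇒ y* = 7

(7, 7)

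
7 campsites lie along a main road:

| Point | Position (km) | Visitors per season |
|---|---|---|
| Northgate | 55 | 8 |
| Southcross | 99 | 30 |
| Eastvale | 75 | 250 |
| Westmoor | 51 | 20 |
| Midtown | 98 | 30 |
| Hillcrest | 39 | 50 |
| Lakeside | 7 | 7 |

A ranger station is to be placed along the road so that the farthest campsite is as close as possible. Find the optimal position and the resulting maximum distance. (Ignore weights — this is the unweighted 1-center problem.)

The 1-center on a line is the midpoint of the two extreme points: leftmost at 7, rightmost at 99.
Optimal location = (7 + 99)/2 = 53; maximum distance = (99 − 7)/2 = 46.

location 53, max distance 46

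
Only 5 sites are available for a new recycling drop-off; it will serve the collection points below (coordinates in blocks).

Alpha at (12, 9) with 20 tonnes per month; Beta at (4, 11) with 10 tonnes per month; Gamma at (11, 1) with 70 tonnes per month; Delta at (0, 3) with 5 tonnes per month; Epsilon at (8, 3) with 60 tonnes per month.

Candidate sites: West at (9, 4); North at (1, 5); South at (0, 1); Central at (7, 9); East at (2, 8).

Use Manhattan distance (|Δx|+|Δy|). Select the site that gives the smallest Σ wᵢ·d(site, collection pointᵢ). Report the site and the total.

Total weighted distance at each candidate:
  West (9, 4): total = 800
  North (1, 5): total = 1925
  South (0, 1): total = 1920
  Central (7, 9): total = 1475
  East (2, 8): total = 2085
Minimum is at West with total 800 blocks.

West, total 800 blocks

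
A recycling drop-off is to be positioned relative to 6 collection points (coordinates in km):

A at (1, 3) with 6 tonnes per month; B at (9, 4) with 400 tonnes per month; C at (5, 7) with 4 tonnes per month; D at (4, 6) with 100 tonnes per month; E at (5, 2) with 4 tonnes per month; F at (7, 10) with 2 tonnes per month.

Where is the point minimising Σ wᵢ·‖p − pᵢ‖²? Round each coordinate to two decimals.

(7.87, 4.41)

The minimiser of Σwᵢ‖p−pᵢ‖² is the weighted centroid p* = (Σwᵢpᵢ)/(Σwᵢ).
Σwᵢ = 516.
Σwᵢxᵢ = 6·1 + 400·9 + 4·5 + 100·4 + 4·5 + 2·7 = 4060.
Σwᵢyᵢ = 6·3 + 400·4 + 4·7 + 100·6 + 4·2 + 2·10 = 2274.
x* = 4060/516 = 7.87, y* = 2274/516 = 4.41.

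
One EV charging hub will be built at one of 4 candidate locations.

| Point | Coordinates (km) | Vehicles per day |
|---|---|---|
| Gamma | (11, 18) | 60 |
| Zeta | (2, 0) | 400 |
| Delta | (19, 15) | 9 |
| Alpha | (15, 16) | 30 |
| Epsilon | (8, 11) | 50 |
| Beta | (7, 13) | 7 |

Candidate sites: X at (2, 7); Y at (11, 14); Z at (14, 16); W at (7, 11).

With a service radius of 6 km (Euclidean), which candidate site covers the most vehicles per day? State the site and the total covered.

Y, covering 147

Coverage radius r = 6 km; a point is covered iff (Δx)²+(Δy)² ≤ 6² = 36.
  X (2, 7): covers {none} → 0
  Y (11, 14): covers {Gamma, Alpha, Epsilon, Beta} → 147
  Z (14, 16): covers {Gamma, Delta, Alpha} → 99
  W (7, 11): covers {Epsilon, Beta} → 57
Maximum coverage at Y: 147 vehicles per day.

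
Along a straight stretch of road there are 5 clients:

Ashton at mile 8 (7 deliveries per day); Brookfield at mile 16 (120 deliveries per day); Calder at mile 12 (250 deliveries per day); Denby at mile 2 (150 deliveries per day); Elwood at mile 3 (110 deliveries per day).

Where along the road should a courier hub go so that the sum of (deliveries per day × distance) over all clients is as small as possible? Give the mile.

x = 12

For a sum of weighted absolute distances on a line, the optimum is the weighted median (not the mean). Total weight W = 637; half-weight = 318.5.
Sort by position and accumulate weight:
  mile 2 (Denby, w=150) → cum 150
  mile 3 (Elwood, w=110) → cum 260
  mile 8 (Ashton, w=7) → cum 267
  mile 12 (Calder, w=250) → cum 517  ≥ 318.5 → median here
  mile 16 (Brookfield, w=120) → cum 637
Optimal location: mile 12.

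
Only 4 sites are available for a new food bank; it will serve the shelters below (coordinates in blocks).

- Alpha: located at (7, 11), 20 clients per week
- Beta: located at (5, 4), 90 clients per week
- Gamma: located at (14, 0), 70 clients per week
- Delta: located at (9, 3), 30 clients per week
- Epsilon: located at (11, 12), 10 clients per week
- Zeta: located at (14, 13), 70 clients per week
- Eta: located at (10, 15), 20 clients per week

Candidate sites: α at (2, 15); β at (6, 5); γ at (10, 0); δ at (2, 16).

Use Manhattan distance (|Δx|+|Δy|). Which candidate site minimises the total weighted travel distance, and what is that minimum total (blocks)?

Total weighted distance at each candidate:
  α (2, 15): total = 5160
  β (6, 5): total = 2900
  γ (10, 0): total = 3110
  δ (2, 16): total = 5470
Minimum is at β with total 2900 blocks.

β, total 2900 blocks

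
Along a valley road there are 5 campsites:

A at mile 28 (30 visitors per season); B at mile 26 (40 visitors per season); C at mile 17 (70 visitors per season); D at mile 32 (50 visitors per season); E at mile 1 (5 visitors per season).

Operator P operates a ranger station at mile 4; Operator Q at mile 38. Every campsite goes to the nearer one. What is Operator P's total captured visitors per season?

The indifferent point is the midpoint (4+38)/2 = 21; campsites left of it (closer to Operator P at 4) go to Operator P, those right go to Operator Q.
  E at 1 (w=5) → Operator P
  C at 17 (w=70) → Operator P
  B at 26 (w=40) → Operator Q
  A at 28 (w=30) → Operator Q
  D at 32 (w=50) → Operator Q
Operator P captures 75; Operator Q captures 120.

75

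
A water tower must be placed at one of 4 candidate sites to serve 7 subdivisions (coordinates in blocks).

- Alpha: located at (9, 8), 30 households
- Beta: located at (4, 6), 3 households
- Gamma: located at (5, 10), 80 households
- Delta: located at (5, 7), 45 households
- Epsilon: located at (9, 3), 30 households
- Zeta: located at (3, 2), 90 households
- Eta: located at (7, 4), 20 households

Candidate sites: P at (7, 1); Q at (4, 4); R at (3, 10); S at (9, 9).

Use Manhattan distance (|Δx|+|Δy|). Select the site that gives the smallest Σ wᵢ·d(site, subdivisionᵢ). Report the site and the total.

Total weighted distance at each candidate:
  P (7, 1): total = 2164
  Q (4, 4): total = 1526
  R (3, 10): total = 1950
  S (9, 9): total = 2214
Minimum is at Q with total 1526 blocks.

Q, total 1526 blocks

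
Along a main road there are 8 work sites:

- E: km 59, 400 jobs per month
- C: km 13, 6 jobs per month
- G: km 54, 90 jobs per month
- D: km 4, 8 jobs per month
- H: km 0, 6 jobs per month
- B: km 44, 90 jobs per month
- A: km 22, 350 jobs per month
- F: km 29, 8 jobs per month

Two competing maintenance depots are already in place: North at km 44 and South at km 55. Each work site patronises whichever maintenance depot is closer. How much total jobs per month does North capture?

The indifferent point is the midpoint (44+55)/2 = 49.5; work sites left of it (closer to North at 44) go to North, those right go to South.
  H at 0 (w=6) → North
  D at 4 (w=8) → North
  C at 13 (w=6) → North
  A at 22 (w=350) → North
  F at 29 (w=8) → North
  B at 44 (w=90) → North
  G at 54 (w=90) → South
  E at 59 (w=400) → South
North captures 468; South captures 490.

468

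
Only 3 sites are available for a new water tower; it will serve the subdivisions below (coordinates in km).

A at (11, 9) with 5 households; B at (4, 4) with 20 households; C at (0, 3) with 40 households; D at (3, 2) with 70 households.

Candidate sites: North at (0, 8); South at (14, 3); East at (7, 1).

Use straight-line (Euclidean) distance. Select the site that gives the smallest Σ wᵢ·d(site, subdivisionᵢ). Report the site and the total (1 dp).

Total weighted distance at each candidate:
  North (0, 8): total = 837.9
  South (14, 3): total = 1567.7
  East (7, 1): total = 709.4
Minimum is at East with total 709.4 km.

East, total 709.4 km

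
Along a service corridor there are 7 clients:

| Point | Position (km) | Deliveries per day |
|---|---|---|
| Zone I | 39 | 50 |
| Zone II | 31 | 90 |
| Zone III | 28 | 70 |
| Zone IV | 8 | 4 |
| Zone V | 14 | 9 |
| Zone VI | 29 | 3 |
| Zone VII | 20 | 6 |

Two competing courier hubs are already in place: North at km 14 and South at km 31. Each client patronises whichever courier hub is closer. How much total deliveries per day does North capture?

19

The indifferent point is the midpoint (14+31)/2 = 22.5; clients left of it (closer to North at 14) go to North, those right go to South.
  Zone IV at 8 (w=4) → North
  Zone V at 14 (w=9) → North
  Zone VII at 20 (w=6) → North
  Zone III at 28 (w=70) → South
  Zone VI at 29 (w=3) → South
  Zone II at 31 (w=90) → South
  Zone I at 39 (w=50) → South
North captures 19; South captures 213.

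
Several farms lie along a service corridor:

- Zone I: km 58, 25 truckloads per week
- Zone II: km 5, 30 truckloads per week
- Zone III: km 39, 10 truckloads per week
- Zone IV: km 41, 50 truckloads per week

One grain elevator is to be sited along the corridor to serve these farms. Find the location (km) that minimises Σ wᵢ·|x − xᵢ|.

x = 41

For a sum of weighted absolute distances on a line, the optimum is the weighted median (not the mean). Total weight W = 115; half-weight = 57.5.
Sort by position and accumulate weight:
  km 5 (Zone II, w=30) → cum 30
  km 39 (Zone III, w=10) → cum 40
  km 41 (Zone IV, w=50) → cum 90  ≥ 57.5 → median here
  km 58 (Zone I, w=25) → cum 115
Optimal location: km 41.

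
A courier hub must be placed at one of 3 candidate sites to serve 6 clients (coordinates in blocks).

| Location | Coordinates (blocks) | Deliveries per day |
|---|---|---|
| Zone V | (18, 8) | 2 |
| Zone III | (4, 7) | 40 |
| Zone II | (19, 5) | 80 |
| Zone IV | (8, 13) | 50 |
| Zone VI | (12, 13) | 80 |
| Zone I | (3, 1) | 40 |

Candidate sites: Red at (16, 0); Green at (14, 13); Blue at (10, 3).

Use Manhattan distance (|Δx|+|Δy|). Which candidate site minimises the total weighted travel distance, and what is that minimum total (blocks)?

Total weighted distance at each candidate:
  Red (16, 0): total = 4390
  Green (14, 13): total = 3078
  Blue (10, 3): total = 3226
Minimum is at Green with total 3078 blocks.

Green, total 3078 blocks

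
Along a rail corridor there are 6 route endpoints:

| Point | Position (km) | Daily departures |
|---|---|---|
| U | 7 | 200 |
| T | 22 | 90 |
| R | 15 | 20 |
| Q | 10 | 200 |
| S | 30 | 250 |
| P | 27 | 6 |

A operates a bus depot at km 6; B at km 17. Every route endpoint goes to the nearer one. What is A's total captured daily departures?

400

The indifferent point is the midpoint (6+17)/2 = 11.5; route endpoints left of it (closer to A at 6) go to A, those right go to B.
  U at 7 (w=200) → A
  Q at 10 (w=200) → A
  R at 15 (w=20) → B
  T at 22 (w=90) → B
  P at 27 (w=6) → B
  S at 30 (w=250) → B
A captures 400; B captures 366.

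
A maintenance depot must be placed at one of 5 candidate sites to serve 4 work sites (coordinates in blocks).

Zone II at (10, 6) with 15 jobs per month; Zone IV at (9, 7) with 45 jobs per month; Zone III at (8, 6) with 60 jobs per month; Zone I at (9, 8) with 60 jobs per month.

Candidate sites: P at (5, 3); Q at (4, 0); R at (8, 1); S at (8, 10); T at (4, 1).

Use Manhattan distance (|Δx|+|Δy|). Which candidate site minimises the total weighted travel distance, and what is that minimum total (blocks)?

S, total 690 blocks

Total weighted distance at each candidate:
  P (5, 3): total = 1380
  Q (4, 0): total = 2100
  R (8, 1): total = 1200
  S (8, 10): total = 690
  T (4, 1): total = 1920
Minimum is at S with total 690 blocks.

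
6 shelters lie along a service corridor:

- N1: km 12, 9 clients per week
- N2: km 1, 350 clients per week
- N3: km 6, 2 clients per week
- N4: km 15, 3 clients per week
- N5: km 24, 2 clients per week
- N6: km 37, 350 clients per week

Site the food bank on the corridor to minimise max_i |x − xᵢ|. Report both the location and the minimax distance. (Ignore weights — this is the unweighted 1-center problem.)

location 19, max distance 18

The 1-center on a line is the midpoint of the two extreme points: leftmost at 1, rightmost at 37.
Optimal location = (1 + 37)/2 = 19; maximum distance = (37 − 1)/2 = 18.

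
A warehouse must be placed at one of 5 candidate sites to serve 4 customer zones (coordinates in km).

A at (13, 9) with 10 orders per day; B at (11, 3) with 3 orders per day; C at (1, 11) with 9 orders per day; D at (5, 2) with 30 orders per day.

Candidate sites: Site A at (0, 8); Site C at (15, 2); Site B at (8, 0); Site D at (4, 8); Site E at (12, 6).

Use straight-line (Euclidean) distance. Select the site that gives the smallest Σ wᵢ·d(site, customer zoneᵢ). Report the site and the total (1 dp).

Total weighted distance at each candidate:
  Site A (0, 8): total = 429.4
  Site C (15, 2): total = 535.0
  Site B (8, 0): total = 341.2
  Site D (4, 8): total = 337.0
  Site E (12, 6): total = 391.7
Minimum is at Site D with total 337.0 km.

Site D, total 337.0 km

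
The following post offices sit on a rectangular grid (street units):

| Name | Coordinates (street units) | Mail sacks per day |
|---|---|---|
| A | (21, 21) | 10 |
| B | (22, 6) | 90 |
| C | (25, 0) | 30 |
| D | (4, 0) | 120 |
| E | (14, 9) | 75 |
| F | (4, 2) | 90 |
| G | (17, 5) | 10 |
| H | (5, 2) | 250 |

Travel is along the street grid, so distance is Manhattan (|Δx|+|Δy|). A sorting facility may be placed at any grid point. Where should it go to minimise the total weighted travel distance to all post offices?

Manhattan distance separates: Σwᵢ(|x−xᵢ|+|y−yᵢ|) = Σwᵢ|x−xᵢ| + Σwᵢ|y−yᵢ|, so x and y are optimised independently as 1-D weighted medians.
Total weight W = 675; half = 337.5.
x-coordinate, sorted with cumulative weight:
  x=4 (D, w=120) cum 120
  x=4 (F, w=90) cum 210
  x=5 (H, w=250) cum 460  ← median
  x=14 (E, w=75) cum 535
  x=17 (G, w=10) cum 545
  x=21 (A, w=10) cum 555
  x=22 (B, w=90) cum 645
  x=25 (C, w=30) cum 675
⇒ x* = 5
y-coordinate, sorted with cumulative weight:
  y=0 (C, w=30) cum 30
  y=0 (D, w=120) cum 150
  y=2 (F, w=90) cum 240
  y=2 (H, w=250) cum 490  ← median
  y=5 (G, w=10) cum 500
  y=6 (B, w=90) cum 590
  y=9 (E, w=75) cum 665
  y=21 (A, w=10) cum 675
⇒ y* = 2

(5, 2)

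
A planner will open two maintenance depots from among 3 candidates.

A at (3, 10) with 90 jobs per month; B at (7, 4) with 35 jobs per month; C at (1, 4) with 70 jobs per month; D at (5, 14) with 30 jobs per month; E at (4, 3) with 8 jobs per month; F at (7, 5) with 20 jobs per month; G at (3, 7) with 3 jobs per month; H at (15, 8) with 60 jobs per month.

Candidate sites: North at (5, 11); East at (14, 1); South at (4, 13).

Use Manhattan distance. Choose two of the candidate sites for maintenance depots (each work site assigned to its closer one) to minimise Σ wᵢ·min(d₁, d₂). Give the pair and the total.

Evaluate every pair (each demand assigned to the nearer of the two):
  {North, East}: total = 2175
  {East, South}: total = 2411
  {North, South}: total = 2445
Best pair: {North, East} with total 2175.

{North, East}, total 2175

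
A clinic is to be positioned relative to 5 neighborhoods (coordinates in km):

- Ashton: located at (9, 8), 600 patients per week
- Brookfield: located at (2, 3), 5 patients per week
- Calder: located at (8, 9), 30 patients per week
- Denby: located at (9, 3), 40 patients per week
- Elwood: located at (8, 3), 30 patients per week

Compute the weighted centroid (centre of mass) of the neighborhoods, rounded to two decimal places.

The minimiser of Σwᵢ‖p−pᵢ‖² is the weighted centroid p* = (Σwᵢpᵢ)/(Σwᵢ).
Σwᵢ = 705.
Σwᵢxᵢ = 600·9 + 5·2 + 30·8 + 40·9 + 30·8 = 6250.
Σwᵢyᵢ = 600·8 + 5·3 + 30·9 + 40·3 + 30·3 = 5295.
x* = 6250/705 = 8.87, y* = 5295/705 = 7.51.

(8.87, 7.51)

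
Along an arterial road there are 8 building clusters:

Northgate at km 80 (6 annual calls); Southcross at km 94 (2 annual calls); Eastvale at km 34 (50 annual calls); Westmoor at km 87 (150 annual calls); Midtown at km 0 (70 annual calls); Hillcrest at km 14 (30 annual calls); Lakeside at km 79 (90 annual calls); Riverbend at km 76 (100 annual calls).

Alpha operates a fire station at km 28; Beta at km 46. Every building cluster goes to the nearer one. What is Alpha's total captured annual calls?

The indifferent point is the midpoint (28+46)/2 = 37; building clusters left of it (closer to Alpha at 28) go to Alpha, those right go to Beta.
  Midtown at 0 (w=70) → Alpha
  Hillcrest at 14 (w=30) → Alpha
  Eastvale at 34 (w=50) → Alpha
  Riverbend at 76 (w=100) → Beta
  Lakeside at 79 (w=90) → Beta
  Northgate at 80 (w=6) → Beta
  Westmoor at 87 (w=150) → Beta
  Southcross at 94 (w=2) → Beta
Alpha captures 150; Beta captures 348.

150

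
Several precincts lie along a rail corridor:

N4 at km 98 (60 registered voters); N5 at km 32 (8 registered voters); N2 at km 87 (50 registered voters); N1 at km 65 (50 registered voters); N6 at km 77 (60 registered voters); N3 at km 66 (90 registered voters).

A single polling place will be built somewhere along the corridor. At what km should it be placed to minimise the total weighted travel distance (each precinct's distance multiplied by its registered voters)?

For a sum of weighted absolute distances on a line, the optimum is the weighted median (not the mean). Total weight W = 318; half-weight = 159.
Sort by position and accumulate weight:
  km 32 (N5, w=8) → cum 8
  km 65 (N1, w=50) → cum 58
  km 66 (N3, w=90) → cum 148
  km 77 (N6, w=60) → cum 208  ≥ 159 → median here
  km 87 (N2, w=50) → cum 258
  km 98 (N4, w=60) → cum 318
Optimal location: km 77.

x = 77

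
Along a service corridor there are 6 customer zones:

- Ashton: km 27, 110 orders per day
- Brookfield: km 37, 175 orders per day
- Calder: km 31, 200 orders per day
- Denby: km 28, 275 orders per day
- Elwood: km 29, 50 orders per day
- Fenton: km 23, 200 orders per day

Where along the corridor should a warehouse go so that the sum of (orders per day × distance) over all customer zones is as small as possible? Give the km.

x = 28

For a sum of weighted absolute distances on a line, the optimum is the weighted median (not the mean). Total weight W = 1010; half-weight = 505.
Sort by position and accumulate weight:
  km 23 (Fenton, w=200) → cum 200
  km 27 (Ashton, w=110) → cum 310
  km 28 (Denby, w=275) → cum 585  ≥ 505 → median here
  km 29 (Elwood, w=50) → cum 635
  km 31 (Calder, w=200) → cum 835
  km 37 (Brookfield, w=175) → cum 1010
Optimal location: km 28.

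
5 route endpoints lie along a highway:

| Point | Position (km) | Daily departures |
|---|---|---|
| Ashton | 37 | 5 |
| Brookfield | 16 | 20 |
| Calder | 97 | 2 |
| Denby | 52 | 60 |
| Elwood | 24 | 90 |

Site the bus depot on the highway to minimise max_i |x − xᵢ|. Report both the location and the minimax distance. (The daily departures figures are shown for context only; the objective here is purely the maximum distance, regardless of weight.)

The 1-center on a line is the midpoint of the two extreme points: leftmost at 16, rightmost at 97.
Optimal location = (16 + 97)/2 = 56.5; maximum distance = (97 − 16)/2 = 40.5.

location 56.5, max distance 40.5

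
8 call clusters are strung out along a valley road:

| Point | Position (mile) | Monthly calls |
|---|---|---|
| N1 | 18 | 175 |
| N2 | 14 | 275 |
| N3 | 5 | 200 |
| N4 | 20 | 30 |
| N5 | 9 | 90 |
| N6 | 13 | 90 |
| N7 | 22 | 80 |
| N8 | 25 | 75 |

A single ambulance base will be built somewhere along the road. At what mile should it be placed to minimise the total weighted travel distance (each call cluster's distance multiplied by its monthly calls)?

For a sum of weighted absolute distances on a line, the optimum is the weighted median (not the mean). Total weight W = 1015; half-weight = 507.5.
Sort by position and accumulate weight:
  mile 5 (N3, w=200) → cum 200
  mile 9 (N5, w=90) → cum 290
  mile 13 (N6, w=90) → cum 380
  mile 14 (N2, w=275) → cum 655  ≥ 507.5 → median here
  mile 18 (N1, w=175) → cum 830
  mile 20 (N4, w=30) → cum 860
  mile 22 (N7, w=80) → cum 940
  mile 25 (N8, w=75) → cum 1015
Optimal location: mile 14.

x = 14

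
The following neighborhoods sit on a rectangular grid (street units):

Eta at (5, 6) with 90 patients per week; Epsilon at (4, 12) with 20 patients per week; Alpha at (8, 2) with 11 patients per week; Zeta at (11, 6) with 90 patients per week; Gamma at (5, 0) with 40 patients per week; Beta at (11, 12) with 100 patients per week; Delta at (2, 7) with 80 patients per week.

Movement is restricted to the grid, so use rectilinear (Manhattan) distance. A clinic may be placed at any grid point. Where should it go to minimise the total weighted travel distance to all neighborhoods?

(5, 6)

Manhattan distance separates: Σwᵢ(|x−xᵢ|+|y−yᵢ|) = Σwᵢ|x−xᵢ| + Σwᵢ|y−yᵢ|, so x and y are optimised independently as 1-D weighted medians.
Total weight W = 431; half = 215.5.
x-coordinate, sorted with cumulative weight:
  x=2 (Delta, w=80) cum 80
  x=4 (Epsilon, w=20) cum 100
  x=5 (Eta, w=90) cum 190
  x=5 (Gamma, w=40) cum 230  ← median
  x=8 (Alpha, w=11) cum 241
  x=11 (Zeta, w=90) cum 331
  x=11 (Beta, w=100) cum 431
⇒ x* = 5
y-coordinate, sorted with cumulative weight:
  y=0 (Gamma, w=40) cum 40
  y=2 (Alpha, w=11) cum 51
  y=6 (Eta, w=90) cum 141
  y=6 (Zeta, w=90) cum 231  ← median
  y=7 (Delta, w=80) cum 311
  y=12 (Epsilon, w=20) cum 331
  y=12 (Beta, w=100) cum 431
⇒ y* = 6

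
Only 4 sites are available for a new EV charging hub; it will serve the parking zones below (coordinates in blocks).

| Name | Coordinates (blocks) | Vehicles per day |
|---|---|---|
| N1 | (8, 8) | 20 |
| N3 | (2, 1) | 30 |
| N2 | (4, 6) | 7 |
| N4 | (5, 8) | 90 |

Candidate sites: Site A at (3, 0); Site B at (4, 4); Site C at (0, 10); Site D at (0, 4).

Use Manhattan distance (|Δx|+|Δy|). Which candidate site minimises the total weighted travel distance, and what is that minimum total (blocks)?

Site B, total 774 blocks

Total weighted distance at each candidate:
  Site A (3, 0): total = 1269
  Site B (4, 4): total = 774
  Site C (0, 10): total = 1216
  Site D (0, 4): total = 1242
Minimum is at Site B with total 774 blocks.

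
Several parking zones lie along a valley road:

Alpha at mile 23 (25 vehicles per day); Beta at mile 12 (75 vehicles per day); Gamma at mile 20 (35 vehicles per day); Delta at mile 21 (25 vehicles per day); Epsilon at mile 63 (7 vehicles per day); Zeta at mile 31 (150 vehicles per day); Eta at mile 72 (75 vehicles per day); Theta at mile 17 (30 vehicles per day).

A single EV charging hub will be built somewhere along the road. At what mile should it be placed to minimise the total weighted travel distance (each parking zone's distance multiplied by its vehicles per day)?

x = 31

For a sum of weighted absolute distances on a line, the optimum is the weighted median (not the mean). Total weight W = 422; half-weight = 211.
Sort by position and accumulate weight:
  mile 12 (Beta, w=75) → cum 75
  mile 17 (Theta, w=30) → cum 105
  mile 20 (Gamma, w=35) → cum 140
  mile 21 (Delta, w=25) → cum 165
  mile 23 (Alpha, w=25) → cum 190
  mile 31 (Zeta, w=150) → cum 340  ≥ 211 → median here
  mile 63 (Epsilon, w=7) → cum 347
  mile 72 (Eta, w=75) → cum 422
Optimal location: mile 31.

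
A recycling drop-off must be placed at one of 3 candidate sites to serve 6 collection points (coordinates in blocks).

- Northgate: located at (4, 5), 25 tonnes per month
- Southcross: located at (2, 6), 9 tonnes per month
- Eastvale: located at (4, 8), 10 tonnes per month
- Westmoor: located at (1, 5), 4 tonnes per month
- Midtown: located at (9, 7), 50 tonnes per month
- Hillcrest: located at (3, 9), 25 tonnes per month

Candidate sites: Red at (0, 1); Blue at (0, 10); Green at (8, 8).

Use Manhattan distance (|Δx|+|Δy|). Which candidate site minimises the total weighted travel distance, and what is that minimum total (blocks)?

Green, total 577 blocks

Total weighted distance at each candidate:
  Red (0, 1): total = 1418
  Blue (0, 10): total = 1063
  Green (8, 8): total = 577
Minimum is at Green with total 577 blocks.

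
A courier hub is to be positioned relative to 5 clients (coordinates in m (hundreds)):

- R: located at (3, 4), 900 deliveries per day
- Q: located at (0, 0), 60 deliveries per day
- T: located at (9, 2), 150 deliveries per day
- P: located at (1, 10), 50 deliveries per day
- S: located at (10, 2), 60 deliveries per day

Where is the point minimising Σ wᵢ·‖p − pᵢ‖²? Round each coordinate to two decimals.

The minimiser of Σwᵢ‖p−pᵢ‖² is the weighted centroid p* = (Σwᵢpᵢ)/(Σwᵢ).
Σwᵢ = 1220.
Σwᵢxᵢ = 900·3 + 60·0 + 150·9 + 50·1 + 60·10 = 4700.
Σwᵢyᵢ = 900·4 + 60·0 + 150·2 + 50·10 + 60·2 = 4520.
x* = 4700/1220 = 3.85, y* = 4520/1220 = 3.70.

(3.85, 3.70)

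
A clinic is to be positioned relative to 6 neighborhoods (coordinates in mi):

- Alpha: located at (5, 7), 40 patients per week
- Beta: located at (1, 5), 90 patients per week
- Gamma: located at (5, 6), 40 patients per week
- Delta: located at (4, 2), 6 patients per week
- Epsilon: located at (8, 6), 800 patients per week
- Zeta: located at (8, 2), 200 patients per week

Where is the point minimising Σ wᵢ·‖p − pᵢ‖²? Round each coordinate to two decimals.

The minimiser of Σwᵢ‖p−pᵢ‖² is the weighted centroid p* = (Σwᵢpᵢ)/(Σwᵢ).
Σwᵢ = 1176.
Σwᵢxᵢ = 40·5 + 90·1 + 40·5 + 6·4 + 800·8 + 200·8 = 8514.
Σwᵢyᵢ = 40·7 + 90·5 + 40·6 + 6·2 + 800·6 + 200·2 = 6182.
x* = 8514/1176 = 7.24, y* = 6182/1176 = 5.26.

(7.24, 5.26)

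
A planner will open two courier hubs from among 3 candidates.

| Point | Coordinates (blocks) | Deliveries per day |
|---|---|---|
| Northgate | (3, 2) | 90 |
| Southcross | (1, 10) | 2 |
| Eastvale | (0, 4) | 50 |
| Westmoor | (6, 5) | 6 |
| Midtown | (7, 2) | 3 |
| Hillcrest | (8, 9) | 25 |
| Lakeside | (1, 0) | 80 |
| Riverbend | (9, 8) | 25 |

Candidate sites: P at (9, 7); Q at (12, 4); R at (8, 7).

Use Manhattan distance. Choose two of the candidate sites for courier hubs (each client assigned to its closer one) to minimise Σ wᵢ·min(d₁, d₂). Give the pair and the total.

Evaluate every pair (each demand assigned to the nearer of the two):
  {P, R}: total = 2707
  {Q, R}: total = 2732
  {P, Q}: total = 2963
Best pair: {P, R} with total 2707.

{P, R}, total 2707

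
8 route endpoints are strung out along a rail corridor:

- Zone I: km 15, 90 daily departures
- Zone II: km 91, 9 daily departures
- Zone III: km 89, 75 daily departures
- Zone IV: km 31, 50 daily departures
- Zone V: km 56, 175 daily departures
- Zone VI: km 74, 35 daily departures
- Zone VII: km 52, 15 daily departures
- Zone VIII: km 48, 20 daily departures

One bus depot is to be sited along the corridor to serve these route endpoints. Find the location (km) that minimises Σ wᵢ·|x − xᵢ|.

x = 56

For a sum of weighted absolute distances on a line, the optimum is the weighted median (not the mean). Total weight W = 469; half-weight = 234.5.
Sort by position and accumulate weight:
  km 15 (Zone I, w=90) → cum 90
  km 31 (Zone IV, w=50) → cum 140
  km 48 (Zone VIII, w=20) → cum 160
  km 52 (Zone VII, w=15) → cum 175
  km 56 (Zone V, w=175) → cum 350  ≥ 234.5 → median here
  km 74 (Zone VI, w=35) → cum 385
  km 89 (Zone III, w=75) → cum 460
  km 91 (Zone II, w=9) → cum 469
Optimal location: km 56.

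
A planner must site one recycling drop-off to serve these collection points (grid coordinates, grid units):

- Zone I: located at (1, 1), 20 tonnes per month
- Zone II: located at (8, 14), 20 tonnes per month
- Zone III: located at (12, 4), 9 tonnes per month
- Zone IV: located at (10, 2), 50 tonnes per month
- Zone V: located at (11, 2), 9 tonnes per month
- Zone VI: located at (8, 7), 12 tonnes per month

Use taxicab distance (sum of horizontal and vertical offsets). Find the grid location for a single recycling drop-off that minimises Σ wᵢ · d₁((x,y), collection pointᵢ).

Manhattan distance separates: Σwᵢ(|x−xᵢ|+|y−yᵢ|) = Σwᵢ|x−xᵢ| + Σwᵢ|y−yᵢ|, so x and y are optimised independently as 1-D weighted medians.
Total weight W = 120; half = 60.
x-coordinate, sorted with cumulative weight:
  x=1 (Zone I, w=20) cum 20
  x=8 (Zone II, w=20) cum 40
  x=8 (Zone VI, w=12) cum 52
  x=10 (Zone IV, w=50) cum 102  ← median
  x=11 (Zone V, w=9) cum 111
  x=12 (Zone III, w=9) cum 120
⇒ x* = 10
y-coordinate, sorted with cumulative weight:
  y=1 (Zone I, w=20) cum 20
  y=2 (Zone IV, w=50) cum 70  ← median
  y=2 (Zone V, w=9) cum 79
  y=4 (Zone III, w=9) cum 88
  y=7 (Zone VI, w=12) cum 100
  y=14 (Zone II, w=20) cum 120
⇒ y* = 2

(10, 2)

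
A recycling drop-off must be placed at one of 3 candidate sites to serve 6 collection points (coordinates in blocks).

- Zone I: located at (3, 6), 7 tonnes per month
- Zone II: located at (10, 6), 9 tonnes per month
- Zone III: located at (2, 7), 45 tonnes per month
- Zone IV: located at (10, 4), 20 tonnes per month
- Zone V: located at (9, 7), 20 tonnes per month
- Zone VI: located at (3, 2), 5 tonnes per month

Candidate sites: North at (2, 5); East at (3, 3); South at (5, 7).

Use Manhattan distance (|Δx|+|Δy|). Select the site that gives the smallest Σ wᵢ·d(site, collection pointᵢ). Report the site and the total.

South, total 485 blocks

Total weighted distance at each candidate:
  North (2, 5): total = 565
  East (3, 3): total = 701
  South (5, 7): total = 485
Minimum is at South with total 485 blocks.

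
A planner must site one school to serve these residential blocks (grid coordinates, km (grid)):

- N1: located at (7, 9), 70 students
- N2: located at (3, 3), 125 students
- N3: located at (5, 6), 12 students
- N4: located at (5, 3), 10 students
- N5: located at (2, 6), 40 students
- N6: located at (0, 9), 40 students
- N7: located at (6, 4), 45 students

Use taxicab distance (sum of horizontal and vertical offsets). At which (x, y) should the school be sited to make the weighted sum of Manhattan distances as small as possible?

Manhattan distance separates: Σwᵢ(|x−xᵢ|+|y−yᵢ|) = Σwᵢ|x−xᵢ| + Σwᵢ|y−yᵢ|, so x and y are optimised independently as 1-D weighted medians.
Total weight W = 342; half = 171.
x-coordinate, sorted with cumulative weight:
  x=0 (N6, w=40) cum 40
  x=2 (N5, w=40) cum 80
  x=3 (N2, w=125) cum 205  ← median
  x=5 (N3, w=12) cum 217
  x=5 (N4, w=10) cum 227
  x=6 (N7, w=45) cum 272
  x=7 (N1, w=70) cum 342
⇒ x* = 3
y-coordinate, sorted with cumulative weight:
  y=3 (N2, w=125) cum 125
  y=3 (N4, w=10) cum 135
  y=4 (N7, w=45) cum 180  ← median
  y=6 (N3, w=12) cum 192
  y=6 (N5, w=40) cum 232
  y=9 (N1, w=70) cum 302
  y=9 (N6, w=40) cum 342
⇒ y* = 4

(3, 4)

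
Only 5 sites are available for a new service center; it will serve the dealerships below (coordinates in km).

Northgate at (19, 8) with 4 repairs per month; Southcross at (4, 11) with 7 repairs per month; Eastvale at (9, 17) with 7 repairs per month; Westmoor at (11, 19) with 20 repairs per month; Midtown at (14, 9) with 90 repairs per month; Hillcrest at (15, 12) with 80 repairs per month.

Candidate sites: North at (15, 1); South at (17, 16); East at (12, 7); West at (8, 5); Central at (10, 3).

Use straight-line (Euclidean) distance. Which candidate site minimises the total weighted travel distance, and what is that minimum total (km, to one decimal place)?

Total weighted distance at each candidate:
  North (15, 1): total = 2230.3
  South (17, 16): total = 1364.3
  East (12, 7): total = 1125.8
  West (8, 5): total = 1907.7
  Central (10, 3): total = 2002.7
Minimum is at East with total 1125.8 km.

East, total 1125.8 km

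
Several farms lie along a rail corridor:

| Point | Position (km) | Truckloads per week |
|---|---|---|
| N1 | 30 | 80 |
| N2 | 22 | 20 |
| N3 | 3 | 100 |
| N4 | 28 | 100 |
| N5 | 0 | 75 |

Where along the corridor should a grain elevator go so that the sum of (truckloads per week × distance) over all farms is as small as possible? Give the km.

x = 22

For a sum of weighted absolute distances on a line, the optimum is the weighted median (not the mean). Total weight W = 375; half-weight = 187.5.
Sort by position and accumulate weight:
  km 0 (N5, w=75) → cum 75
  km 3 (N3, w=100) → cum 175
  km 22 (N2, w=20) → cum 195  ≥ 187.5 → median here
  km 28 (N4, w=100) → cum 295
  km 30 (N1, w=80) → cum 375
Optimal location: km 22.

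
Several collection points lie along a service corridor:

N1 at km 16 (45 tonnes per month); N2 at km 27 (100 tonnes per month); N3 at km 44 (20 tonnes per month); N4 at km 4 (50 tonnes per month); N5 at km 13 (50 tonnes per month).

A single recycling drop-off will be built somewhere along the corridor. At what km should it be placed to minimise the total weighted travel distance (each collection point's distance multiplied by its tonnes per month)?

For a sum of weighted absolute distances on a line, the optimum is the weighted median (not the mean). Total weight W = 265; half-weight = 132.5.
Sort by position and accumulate weight:
  km 4 (N4, w=50) → cum 50
  km 13 (N5, w=50) → cum 100
  km 16 (N1, w=45) → cum 145  ≥ 132.5 → median here
  km 27 (N2, w=100) → cum 245
  km 44 (N3, w=20) → cum 265
Optimal location: km 16.

x = 16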